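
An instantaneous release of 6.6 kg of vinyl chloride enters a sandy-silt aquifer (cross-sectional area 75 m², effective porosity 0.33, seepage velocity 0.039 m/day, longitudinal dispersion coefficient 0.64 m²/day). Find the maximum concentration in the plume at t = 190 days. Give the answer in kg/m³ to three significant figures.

0.00682 kg/m³

The peak of an instantaneous 1D plume sits at x = vt; there the Gaussian factor is 1 and C_max = M/(n_e·A·√(4πDt)), where n_e·A is the pore area the mass is dissolved in.
√(4πDt) = √(4π × 0.64 × 190) = 39.09 m, so C_max = 6.6/(0.33 × 75 × 39.09) = 0.00682 kg/m³.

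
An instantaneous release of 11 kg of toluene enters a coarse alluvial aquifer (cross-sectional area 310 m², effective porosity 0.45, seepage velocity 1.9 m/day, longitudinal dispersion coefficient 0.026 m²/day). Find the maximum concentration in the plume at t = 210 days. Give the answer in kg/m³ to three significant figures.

0.00952 kg/m³

The peak of an instantaneous 1D plume sits at x = vt; there the Gaussian factor is 1 and C_max = M/(n_e·A·√(4πDt)), where n_e·A is the pore area the mass is dissolved in.
√(4πDt) = √(4π × 0.026 × 210) = 8.283 m, so C_max = 11/(0.45 × 310 × 8.283) = 0.00952 kg/m³.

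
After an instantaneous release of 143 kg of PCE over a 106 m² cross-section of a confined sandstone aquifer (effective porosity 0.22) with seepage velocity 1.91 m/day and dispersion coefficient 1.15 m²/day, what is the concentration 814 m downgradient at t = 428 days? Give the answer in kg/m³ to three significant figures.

0.0775 kg/m³

For an instantaneous plane source, C(x,t) = M/(n_e·A·√(4πDt)) · exp(−(x−vt)²/(4Dt)), with n_e·A the pore (flow) area.
Plume center vt = 1.91 × 428 = 817.48 m, so the well at 814 m is 3.48 m upgradient of the peak.
√(4πDt) = 78.65 m, giving peak height M/(n_e·A·√(4πDt)) = 143/(0.22 × 106 × 78.65) = 0.07797 kg/m³.
(x−vt)²/(4Dt) = (-3.48)²/(4 × 1.15 × 428) = 0.006151; exp(−0.006151) = 0.9939.
C = 0.07797 × 0.9939 = 0.0775 kg/m³.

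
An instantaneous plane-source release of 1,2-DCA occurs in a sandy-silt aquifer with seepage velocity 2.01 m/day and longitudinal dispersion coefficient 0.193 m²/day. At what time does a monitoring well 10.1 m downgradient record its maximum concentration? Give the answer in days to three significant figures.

4.98 days

For the 1D instantaneous-source solution, setting ∂C/∂t = 0 at fixed x gives v²t² + 2Dt − x² = 0, so t = (√(D² + v²x²) − D)/v².
√(D² + v²x²) = √(0.193² + 2.01² × 10.1²) = 20.30; v² = 4.0401.
t = (20.30 − 0.193)/4.0401 = 4.98 days (vs. the pure-advection estimate x/v = 5.02 d).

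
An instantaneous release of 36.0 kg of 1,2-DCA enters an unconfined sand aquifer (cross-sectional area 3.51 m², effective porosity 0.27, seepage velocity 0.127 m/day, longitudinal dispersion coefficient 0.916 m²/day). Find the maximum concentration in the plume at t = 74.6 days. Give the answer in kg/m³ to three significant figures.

1.30 kg/m³

The peak of an instantaneous 1D plume sits at x = vt; there the Gaussian factor is 1 and C_max = M/(n_e·A·√(4πDt)), where n_e·A is the pore area the mass is dissolved in.
√(4πDt) = √(4π × 0.916 × 74.6) = 29.30 m, so C_max = 36.0/(0.27 × 3.51 × 29.30) = 1.30 kg/m³.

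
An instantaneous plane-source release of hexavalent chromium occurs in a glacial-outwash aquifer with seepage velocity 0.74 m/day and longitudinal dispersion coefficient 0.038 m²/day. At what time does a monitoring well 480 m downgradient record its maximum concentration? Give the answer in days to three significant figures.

For the 1D instantaneous-source solution, setting ∂C/∂t = 0 at fixed x gives v²t² + 2Dt − x² = 0, so t = (√(D² + v²x²) − D)/v².
√(D² + v²x²) = √(0.038² + 0.74² × 480²) = 355.2; v² = 0.5476.
t = (355.2 − 0.038)/0.5476 = 649 days (vs. the pure-advection estimate x/v = 649 d).

649 days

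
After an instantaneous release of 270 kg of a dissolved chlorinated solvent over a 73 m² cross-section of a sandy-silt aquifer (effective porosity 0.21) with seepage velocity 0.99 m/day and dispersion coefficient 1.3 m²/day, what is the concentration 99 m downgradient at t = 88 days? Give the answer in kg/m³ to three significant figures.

0.341 kg/m³

For an instantaneous plane source, C(x,t) = M/(n_e·A·√(4πDt)) · exp(−(x−vt)²/(4Dt)), with n_e·A the pore (flow) area.
Plume center vt = 0.99 × 88 = 87.12 m, so the well at 99 m is 11.88 m downgradient of the peak.
√(4πDt) = 37.92 m, giving peak height M/(n_e·A·√(4πDt)) = 270/(0.21 × 73 × 37.92) = 0.4645 kg/m³.
(x−vt)²/(4Dt) = (11.88)²/(4 × 1.3 × 88) = 0.3084; exp(−0.3084) = 0.7346.
C = 0.4645 × 0.7346 = 0.341 kg/m³.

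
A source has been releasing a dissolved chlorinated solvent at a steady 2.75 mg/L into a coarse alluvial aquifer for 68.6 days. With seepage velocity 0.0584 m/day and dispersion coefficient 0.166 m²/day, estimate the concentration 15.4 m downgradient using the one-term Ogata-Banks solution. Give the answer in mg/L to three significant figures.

0.0233 mg/L

For a continuous step input, C/C₀ ≈ ½·erfc((x−vt)/(2√(Dt))).
vt = 0.0584 × 68.6 = 4.00624 m and 2√(Dt) = 2√(0.166 × 68.6) = 6.749 m.
Argument (x−vt)/(2√(Dt)) = (15.4 − 4.00624)/6.749 = 1.688; ½·erfc(1.688) = 0.008489.
C = 2.75 × 0.008489 = 0.0233 mg/L.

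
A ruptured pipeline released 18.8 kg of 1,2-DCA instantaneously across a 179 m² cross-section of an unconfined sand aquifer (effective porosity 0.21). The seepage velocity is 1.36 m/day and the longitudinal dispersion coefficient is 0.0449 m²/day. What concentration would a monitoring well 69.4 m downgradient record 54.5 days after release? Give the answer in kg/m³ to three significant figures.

For an instantaneous plane source, C(x,t) = M/(n_e·A·√(4πDt)) · exp(−(x−vt)²/(4Dt)), with n_e·A the pore (flow) area.
Plume center vt = 1.36 × 54.5 = 74.12 m, so the well at 69.4 m is 4.72 m upgradient of the peak.
√(4πDt) = 5.545 m, giving peak height M/(n_e·A·√(4πDt)) = 18.8/(0.21 × 179 × 5.545) = 0.09020 kg/m³.
(x−vt)²/(4Dt) = (-4.72)²/(4 × 0.0449 × 54.5) = 2.276; exp(−2.276) = 0.1027.
C = 0.09020 × 0.1027 = 0.00926 kg/m³.

0.00926 kg/m³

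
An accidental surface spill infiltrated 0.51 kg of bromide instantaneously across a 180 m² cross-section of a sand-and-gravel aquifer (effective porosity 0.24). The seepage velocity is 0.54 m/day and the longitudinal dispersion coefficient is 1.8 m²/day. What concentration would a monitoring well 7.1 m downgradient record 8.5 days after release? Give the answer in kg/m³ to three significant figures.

For an instantaneous plane source, C(x,t) = M/(n_e·A·√(4πDt)) · exp(−(x−vt)²/(4Dt)), with n_e·A the pore (flow) area.
Plume center vt = 0.54 × 8.5 = 4.59 m, so the well at 7.1 m is 2.51 m downgradient of the peak.
√(4πDt) = 13.87 m, giving peak height M/(n_e·A·√(4πDt)) = 0.51/(0.24 × 180 × 13.87) = 0.0008512 kg/m³.
(x−vt)²/(4Dt) = (2.51)²/(4 × 1.8 × 8.5) = 0.1029; exp(−0.1029) = 0.9022.
C = 0.0008512 × 0.9022 = 0.000768 kg/m³.

0.000768 kg/m³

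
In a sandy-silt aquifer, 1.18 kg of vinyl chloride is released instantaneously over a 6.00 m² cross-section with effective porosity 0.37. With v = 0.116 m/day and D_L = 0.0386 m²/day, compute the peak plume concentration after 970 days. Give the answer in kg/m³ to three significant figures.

0.0245 kg/m³

The peak of an instantaneous 1D plume sits at x = vt; there the Gaussian factor is 1 and C_max = M/(n_e·A·√(4πDt)), where n_e·A is the pore area the mass is dissolved in.
√(4πDt) = √(4π × 0.0386 × 970) = 21.69 m, so C_max = 1.18/(0.37 × 6.00 × 21.69) = 0.0245 kg/m³.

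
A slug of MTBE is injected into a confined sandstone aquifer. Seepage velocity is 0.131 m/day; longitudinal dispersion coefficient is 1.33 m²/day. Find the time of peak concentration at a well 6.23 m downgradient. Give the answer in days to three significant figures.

For the 1D instantaneous-source solution, setting ∂C/∂t = 0 at fixed x gives v²t² + 2Dt − x² = 0, so t = (√(D² + v²x²) − D)/v².
√(D² + v²x²) = √(1.33² + 0.131² × 6.23²) = 1.560; v² = 0.017161.
t = (1.560 − 1.33)/0.017161 = 13.4 days (vs. the pure-advection estimate x/v = 47.6 d).

13.4 days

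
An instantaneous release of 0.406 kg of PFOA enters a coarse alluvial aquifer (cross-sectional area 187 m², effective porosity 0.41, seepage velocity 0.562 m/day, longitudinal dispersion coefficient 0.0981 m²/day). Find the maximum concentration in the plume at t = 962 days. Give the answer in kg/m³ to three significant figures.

0.000154 kg/m³

The peak of an instantaneous 1D plume sits at x = vt; there the Gaussian factor is 1 and C_max = M/(n_e·A·√(4πDt)), where n_e·A is the pore area the mass is dissolved in.
√(4πDt) = √(4π × 0.0981 × 962) = 34.44 m, so C_max = 0.406/(0.41 × 187 × 34.44) = 0.000154 kg/m³.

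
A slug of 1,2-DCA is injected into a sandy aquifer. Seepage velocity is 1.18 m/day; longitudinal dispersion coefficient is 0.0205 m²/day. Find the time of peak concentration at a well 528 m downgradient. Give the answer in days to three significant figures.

For the 1D instantaneous-source solution, setting ∂C/∂t = 0 at fixed x gives v²t² + 2Dt − x² = 0, so t = (√(D² + v²x²) − D)/v².
√(D² + v²x²) = √(0.0205² + 1.18² × 528²) = 623.0; v² = 1.3924.
t = (623.0 − 0.0205)/1.3924 = 447 days (vs. the pure-advection estimate x/v = 447 d).

447 days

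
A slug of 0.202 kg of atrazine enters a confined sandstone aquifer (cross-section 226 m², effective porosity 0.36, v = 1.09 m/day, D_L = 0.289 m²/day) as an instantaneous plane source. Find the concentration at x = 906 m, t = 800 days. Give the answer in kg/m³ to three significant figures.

For an instantaneous plane source, C(x,t) = M/(n_e·A·√(4πDt)) · exp(−(x−vt)²/(4Dt)), with n_e·A the pore (flow) area.
Plume center vt = 1.09 × 800 = 872 m, so the well at 906 m is 34 m downgradient of the peak.
√(4πDt) = 53.90 m, giving peak height M/(n_e·A·√(4πDt)) = 0.202/(0.36 × 226 × 53.90) = 4.606e-05 kg/m³.
(x−vt)²/(4Dt) = (34)²/(4 × 0.289 × 800) = 1.250; exp(−1.250) = 0.2865.
C = 4.606e-05 × 0.2865 = 1.32e-05 kg/m³.

1.32e-05 kg/m³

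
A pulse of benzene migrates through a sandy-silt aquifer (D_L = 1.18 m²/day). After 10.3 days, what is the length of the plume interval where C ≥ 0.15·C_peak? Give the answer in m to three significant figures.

19.2 m

The plume is Gaussian with σ = √(2Dt) = √(2 × 1.18 × 10.3) = 4.930 m.
C/C_peak = exp(−Δx²/(2σ²)) = 0.15 ⇒ Δx = σ·√(−2 ln 0.15) = 4.930 × 1.948 = 9.604 m.
Width = 2Δx = 19.2 m.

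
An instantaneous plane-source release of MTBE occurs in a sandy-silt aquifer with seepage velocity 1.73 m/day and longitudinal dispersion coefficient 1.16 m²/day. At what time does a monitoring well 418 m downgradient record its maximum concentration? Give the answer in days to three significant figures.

241 days

For the 1D instantaneous-source solution, setting ∂C/∂t = 0 at fixed x gives v²t² + 2Dt − x² = 0, so t = (√(D² + v²x²) − D)/v².
√(D² + v²x²) = √(1.16² + 1.73² × 418²) = 723.1; v² = 2.9929.
t = (723.1 − 1.16)/2.9929 = 241 days (vs. the pure-advection estimate x/v = 242 d).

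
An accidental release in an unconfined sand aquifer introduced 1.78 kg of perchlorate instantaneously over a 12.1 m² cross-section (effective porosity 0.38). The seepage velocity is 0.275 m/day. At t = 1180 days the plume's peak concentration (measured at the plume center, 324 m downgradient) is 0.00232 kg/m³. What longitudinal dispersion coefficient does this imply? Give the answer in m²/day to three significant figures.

1.88 m²/day

At the plume center C_max = M/(n_e·A·√(4πDt)), so D = M²/(4πt·(n_e·A·C_max)²).
n_e·A·C_max = 0.38 × 12.1 × 0.00232 = 0.01067 kg/m.
D = 1.78²/(4π × 1180 × 0.01067²) = 1.88 m²/day.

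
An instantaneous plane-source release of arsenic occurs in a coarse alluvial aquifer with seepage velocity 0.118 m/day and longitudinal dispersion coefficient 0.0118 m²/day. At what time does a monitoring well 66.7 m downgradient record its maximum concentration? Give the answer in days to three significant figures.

564 days

For the 1D instantaneous-source solution, setting ∂C/∂t = 0 at fixed x gives v²t² + 2Dt − x² = 0, so t = (√(D² + v²x²) − D)/v².
√(D² + v²x²) = √(0.0118² + 0.118² × 66.7²) = 7.871; v² = 0.013924.
t = (7.871 − 0.0118)/0.013924 = 564 days (vs. the pure-advection estimate x/v = 565 d).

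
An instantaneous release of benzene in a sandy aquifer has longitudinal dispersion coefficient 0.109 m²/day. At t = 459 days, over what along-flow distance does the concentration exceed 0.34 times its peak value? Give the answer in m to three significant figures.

The plume is Gaussian with σ = √(2Dt) = √(2 × 0.109 × 459) = 10.00 m.
C/C_peak = exp(−Δx²/(2σ²)) = 0.34 ⇒ Δx = σ·√(−2 ln 0.34) = 10.00 × 1.469 = 14.69 m.
Width = 2Δx = 29.4 m.

29.4 m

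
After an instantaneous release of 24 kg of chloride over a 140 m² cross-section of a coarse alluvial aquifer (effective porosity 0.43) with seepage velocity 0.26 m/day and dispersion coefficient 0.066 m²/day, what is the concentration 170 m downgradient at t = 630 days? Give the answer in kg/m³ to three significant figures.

For an instantaneous plane source, C(x,t) = M/(n_e·A·√(4πDt)) · exp(−(x−vt)²/(4Dt)), with n_e·A the pore (flow) area.
Plume center vt = 0.26 × 630 = 163.8 m, so the well at 170 m is 6.2 m downgradient of the peak.
√(4πDt) = 22.86 m, giving peak height M/(n_e·A·√(4πDt)) = 24/(0.43 × 140 × 22.86) = 0.01744 kg/m³.
(x−vt)²/(4Dt) = (6.2)²/(4 × 0.066 × 630) = 0.2311; exp(−0.2311) = 0.7937.
C = 0.01744 × 0.7937 = 0.0138 kg/m³.

0.0138 kg/m³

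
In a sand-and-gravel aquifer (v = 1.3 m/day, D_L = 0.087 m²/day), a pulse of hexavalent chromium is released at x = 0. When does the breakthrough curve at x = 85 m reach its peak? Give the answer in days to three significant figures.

65.3 days

For the 1D instantaneous-source solution, setting ∂C/∂t = 0 at fixed x gives v²t² + 2Dt − x² = 0, so t = (√(D² + v²x²) − D)/v².
√(D² + v²x²) = √(0.087² + 1.3² × 85²) = 110.5; v² = 1.69.
t = (110.5 − 0.087)/1.69 = 65.3 days (vs. the pure-advection estimate x/v = 65.4 d).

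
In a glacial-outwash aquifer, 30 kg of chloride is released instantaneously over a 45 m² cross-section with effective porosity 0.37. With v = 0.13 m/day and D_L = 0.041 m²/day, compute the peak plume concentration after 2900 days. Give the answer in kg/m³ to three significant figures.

The peak of an instantaneous 1D plume sits at x = vt; there the Gaussian factor is 1 and C_max = M/(n_e·A·√(4πDt)), where n_e·A is the pore area the mass is dissolved in.
√(4πDt) = √(4π × 0.041 × 2900) = 38.65 m, so C_max = 30/(0.37 × 45 × 38.65) = 0.0466 kg/m³.

0.0466 kg/m³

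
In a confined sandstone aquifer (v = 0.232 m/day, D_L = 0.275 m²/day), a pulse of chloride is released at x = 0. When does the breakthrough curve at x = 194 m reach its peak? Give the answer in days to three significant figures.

For the 1D instantaneous-source solution, setting ∂C/∂t = 0 at fixed x gives v²t² + 2Dt − x² = 0, so t = (√(D² + v²x²) − D)/v².
√(D² + v²x²) = √(0.275² + 0.232² × 194²) = 45.01; v² = 0.053824.
t = (45.01 − 0.275)/0.053824 = 831 days (vs. the pure-advection estimate x/v = 836 d).

831 days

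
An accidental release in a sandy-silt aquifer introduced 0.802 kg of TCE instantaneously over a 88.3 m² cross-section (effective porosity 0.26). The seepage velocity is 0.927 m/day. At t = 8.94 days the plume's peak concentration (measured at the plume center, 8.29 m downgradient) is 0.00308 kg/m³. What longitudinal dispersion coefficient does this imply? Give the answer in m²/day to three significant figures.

1.15 m²/day

At the plume center C_max = M/(n_e·A·√(4πDt)), so D = M²/(4πt·(n_e·A·C_max)²).
n_e·A·C_max = 0.26 × 88.3 × 0.00308 = 0.07071 kg/m.
D = 0.802²/(4π × 8.94 × 0.07071²) = 1.15 m²/day.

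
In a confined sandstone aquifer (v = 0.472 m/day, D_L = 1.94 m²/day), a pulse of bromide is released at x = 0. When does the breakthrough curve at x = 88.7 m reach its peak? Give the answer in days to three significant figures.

179 days

For the 1D instantaneous-source solution, setting ∂C/∂t = 0 at fixed x gives v²t² + 2Dt − x² = 0, so t = (√(D² + v²x²) − D)/v².
√(D² + v²x²) = √(1.94² + 0.472² × 88.7²) = 41.91; v² = 0.222784.
t = (41.91 − 1.94)/0.222784 = 179 days (vs. the pure-advection estimate x/v = 188 d).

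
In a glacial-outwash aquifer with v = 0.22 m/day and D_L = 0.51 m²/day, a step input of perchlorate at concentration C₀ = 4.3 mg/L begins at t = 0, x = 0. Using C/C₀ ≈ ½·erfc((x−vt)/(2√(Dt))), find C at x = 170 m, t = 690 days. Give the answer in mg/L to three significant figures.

1.06 mg/L

For a continuous step input, C/C₀ ≈ ½·erfc((x−vt)/(2√(Dt))).
vt = 0.22 × 690 = 151.8 m and 2√(Dt) = 2√(0.51 × 690) = 37.52 m.
Argument (x−vt)/(2√(Dt)) = (170 − 151.8)/37.52 = 0.4851; ½·erfc(0.4851) = 0.2463.
C = 4.3 × 0.2463 = 1.06 mg/L.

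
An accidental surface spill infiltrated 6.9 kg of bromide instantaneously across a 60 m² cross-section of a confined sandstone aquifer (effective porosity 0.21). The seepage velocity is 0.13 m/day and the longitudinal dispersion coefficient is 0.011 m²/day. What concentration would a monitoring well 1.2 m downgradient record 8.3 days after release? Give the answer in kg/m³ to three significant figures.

For an instantaneous plane source, C(x,t) = M/(n_e·A·√(4πDt)) · exp(−(x−vt)²/(4Dt)), with n_e·A the pore (flow) area.
Plume center vt = 0.13 × 8.3 = 1.079 m, so the well at 1.2 m is 0.121 m downgradient of the peak.
√(4πDt) = 1.071 m, giving peak height M/(n_e·A·√(4πDt)) = 6.9/(0.21 × 60 × 1.071) = 0.5113 kg/m³.
(x−vt)²/(4Dt) = (0.121)²/(4 × 0.011 × 8.3) = 0.04009; exp(−0.04009) = 0.9607.
C = 0.5113 × 0.9607 = 0.491 kg/m³.

0.491 kg/m³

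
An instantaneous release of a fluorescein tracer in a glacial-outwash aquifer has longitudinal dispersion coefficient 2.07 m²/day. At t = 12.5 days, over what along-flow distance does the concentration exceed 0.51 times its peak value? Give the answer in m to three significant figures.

16.7 m

The plume is Gaussian with σ = √(2Dt) = √(2 × 2.07 × 12.5) = 7.194 m.
C/C_peak = exp(−Δx²/(2σ²)) = 0.51 ⇒ Δx = σ·√(−2 ln 0.51) = 7.194 × 1.160 = 8.345 m.
Width = 2Δx = 16.7 m.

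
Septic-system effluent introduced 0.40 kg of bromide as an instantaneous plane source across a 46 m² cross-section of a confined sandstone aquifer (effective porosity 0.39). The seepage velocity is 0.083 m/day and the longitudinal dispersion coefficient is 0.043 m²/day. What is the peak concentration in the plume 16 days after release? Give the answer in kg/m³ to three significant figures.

The peak of an instantaneous 1D plume sits at x = vt; there the Gaussian factor is 1 and C_max = M/(n_e·A·√(4πDt)), where n_e·A is the pore area the mass is dissolved in.
√(4πDt) = √(4π × 0.043 × 16) = 2.940 m, so C_max = 0.40/(0.39 × 46 × 2.940) = 0.00758 kg/m³.

0.00758 kg/m³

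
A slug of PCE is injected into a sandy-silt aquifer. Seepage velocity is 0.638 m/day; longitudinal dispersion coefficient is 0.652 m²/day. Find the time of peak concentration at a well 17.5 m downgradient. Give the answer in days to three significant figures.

For the 1D instantaneous-source solution, setting ∂C/∂t = 0 at fixed x gives v²t² + 2Dt − x² = 0, so t = (√(D² + v²x²) − D)/v².
√(D² + v²x²) = √(0.652² + 0.638² × 17.5²) = 11.18; v² = 0.407044.
t = (11.18 − 0.652)/0.407044 = 25.9 days (vs. the pure-advection estimate x/v = 27.4 d).

25.9 days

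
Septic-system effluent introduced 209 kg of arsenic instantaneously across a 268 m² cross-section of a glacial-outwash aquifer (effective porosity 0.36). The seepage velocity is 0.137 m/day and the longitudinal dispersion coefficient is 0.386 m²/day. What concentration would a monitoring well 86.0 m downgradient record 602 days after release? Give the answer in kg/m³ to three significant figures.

0.0396 kg/m³

For an instantaneous plane source, C(x,t) = M/(n_e·A·√(4πDt)) · exp(−(x−vt)²/(4Dt)), with n_e·A the pore (flow) area.
Plume center vt = 0.137 × 602 = 82.474 m, so the well at 86.0 m is 3.526 m downgradient of the peak.
√(4πDt) = 54.04 m, giving peak height M/(n_e·A·√(4πDt)) = 209/(0.36 × 268 × 54.04) = 0.04009 kg/m³.
(x−vt)²/(4Dt) = (3.526)²/(4 × 0.386 × 602) = 0.01338; exp(−0.01338) = 0.9867.
C = 0.04009 × 0.9867 = 0.0396 kg/m³.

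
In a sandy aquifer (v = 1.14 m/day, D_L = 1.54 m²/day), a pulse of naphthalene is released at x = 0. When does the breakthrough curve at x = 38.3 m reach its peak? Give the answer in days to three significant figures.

32.4 days

For the 1D instantaneous-source solution, setting ∂C/∂t = 0 at fixed x gives v²t² + 2Dt − x² = 0, so t = (√(D² + v²x²) − D)/v².
√(D² + v²x²) = √(1.54² + 1.14² × 38.3²) = 43.69; v² = 1.2996.
t = (43.69 − 1.54)/1.2996 = 32.4 days (vs. the pure-advection estimate x/v = 33.6 d).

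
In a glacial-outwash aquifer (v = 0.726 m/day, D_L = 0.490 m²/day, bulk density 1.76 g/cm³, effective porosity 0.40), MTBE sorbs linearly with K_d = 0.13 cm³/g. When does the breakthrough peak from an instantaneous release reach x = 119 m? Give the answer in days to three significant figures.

Retardation factor R = 1 + ρ_b·K_d/n = 1 + 1.76 × 0.13/0.40 = 1.572.
Sorption retards both mechanisms: v_R = v/R = 0.4618 m/day, D_R = D/R = 0.3117 m²/day.
Peak time from v_R²t² + 2D_R t − x² = 0: t = (√(D_R² + v_R²x²) − D_R)/v_R².
√(D_R² + v_R²x²) = √(0.3117² + 0.4618² × 119²) = 54.96; v_R² = 0.2133.
t = (54.96 − 0.3117)/0.2133 = 256 days.

256 days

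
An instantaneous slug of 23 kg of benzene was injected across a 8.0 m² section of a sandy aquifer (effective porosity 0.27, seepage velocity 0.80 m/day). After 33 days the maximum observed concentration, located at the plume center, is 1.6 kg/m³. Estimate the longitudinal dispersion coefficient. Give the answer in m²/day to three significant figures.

At the plume center C_max = M/(n_e·A·√(4πDt)), so D = M²/(4πt·(n_e·A·C_max)²).
n_e·A·C_max = 0.27 × 8.0 × 1.6 = 3.456 kg/m.
D = 23²/(4π × 33 × 3.456²) = 0.107 m²/day.

0.107 m²/day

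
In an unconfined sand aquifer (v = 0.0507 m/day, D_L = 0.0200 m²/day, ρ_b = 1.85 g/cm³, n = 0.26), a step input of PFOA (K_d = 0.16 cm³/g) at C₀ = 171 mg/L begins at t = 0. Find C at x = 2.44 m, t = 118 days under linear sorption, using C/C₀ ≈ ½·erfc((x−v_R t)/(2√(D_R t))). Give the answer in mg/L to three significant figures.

Retardation factor R = 1 + ρ_b·K_d/n = 1 + 1.85 × 0.16/0.26 = 2.138.
Sorption retards both mechanisms: v_R = v/R = 0.02371 m/day, D_R = D/R = 0.009355 m²/day.
v_R·t = 0.02371 × 118 = 2.79778 m; 2√(D_R t) = 2.101 m; argument = (2.44 − 2.79778)/2.101 = -0.1703.
C = C₀ × ½·erfc(-0.1703) = 171 × 0.5952 = 102 mg/L.

102 mg/L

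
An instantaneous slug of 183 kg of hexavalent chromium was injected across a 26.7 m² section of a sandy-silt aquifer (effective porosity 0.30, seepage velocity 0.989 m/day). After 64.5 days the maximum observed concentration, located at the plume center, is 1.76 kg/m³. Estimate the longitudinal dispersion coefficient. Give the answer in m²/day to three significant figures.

0.208 m²/day

At the plume center C_max = M/(n_e·A·√(4πDt)), so D = M²/(4πt·(n_e·A·C_max)²).
n_e·A·C_max = 0.30 × 26.7 × 1.76 = 14.10 kg/m.
D = 183²/(4π × 64.5 × 14.10²) = 0.208 m²/day.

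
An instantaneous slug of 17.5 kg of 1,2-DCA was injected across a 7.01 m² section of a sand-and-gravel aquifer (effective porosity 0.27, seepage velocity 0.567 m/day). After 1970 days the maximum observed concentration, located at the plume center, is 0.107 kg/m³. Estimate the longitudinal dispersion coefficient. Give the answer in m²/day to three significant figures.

At the plume center C_max = M/(n_e·A·√(4πDt)), so D = M²/(4πt·(n_e·A·C_max)²).
n_e·A·C_max = 0.27 × 7.01 × 0.107 = 0.2025 kg/m.
D = 17.5²/(4π × 1970 × 0.2025²) = 0.302 m²/day.

0.302 m²/day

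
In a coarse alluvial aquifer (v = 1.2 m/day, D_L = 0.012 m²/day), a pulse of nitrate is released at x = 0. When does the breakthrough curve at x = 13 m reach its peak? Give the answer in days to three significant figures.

For the 1D instantaneous-source solution, setting ∂C/∂t = 0 at fixed x gives v²t² + 2Dt − x² = 0, so t = (√(D² + v²x²) − D)/v².
√(D² + v²x²) = √(0.012² + 1.2² × 13²) = 15.60; v² = 1.44.
t = (15.60 − 0.012)/1.44 = 10.8 days (vs. the pure-advection estimate x/v = 10.8 d).

10.8 days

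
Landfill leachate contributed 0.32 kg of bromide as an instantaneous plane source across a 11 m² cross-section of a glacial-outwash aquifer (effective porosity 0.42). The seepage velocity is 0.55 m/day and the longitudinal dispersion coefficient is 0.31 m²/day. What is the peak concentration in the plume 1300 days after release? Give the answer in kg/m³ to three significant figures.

0.000973 kg/m³

The peak of an instantaneous 1D plume sits at x = vt; there the Gaussian factor is 1 and C_max = M/(n_e·A·√(4πDt)), where n_e·A is the pore area the mass is dissolved in.
√(4πDt) = √(4π × 0.31 × 1300) = 71.16 m, so C_max = 0.32/(0.42 × 11 × 71.16) = 0.000973 kg/m³.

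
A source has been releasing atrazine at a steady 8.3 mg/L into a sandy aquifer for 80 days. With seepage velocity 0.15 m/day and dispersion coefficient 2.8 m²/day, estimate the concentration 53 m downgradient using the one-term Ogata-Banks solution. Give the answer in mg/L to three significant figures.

0.219 mg/L

For a continuous step input, C/C₀ ≈ ½·erfc((x−vt)/(2√(Dt))).
vt = 0.15 × 80 = 12 m and 2√(Dt) = 2√(2.8 × 80) = 29.93 m.
Argument (x−vt)/(2√(Dt)) = (53 − 12)/29.93 = 1.370; ½·erfc(1.370) = 0.02634.
C = 8.3 × 0.02634 = 0.219 mg/L.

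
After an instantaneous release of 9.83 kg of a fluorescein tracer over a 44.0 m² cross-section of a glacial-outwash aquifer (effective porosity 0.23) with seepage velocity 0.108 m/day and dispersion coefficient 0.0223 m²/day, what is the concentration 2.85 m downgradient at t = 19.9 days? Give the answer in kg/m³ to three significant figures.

For an instantaneous plane source, C(x,t) = M/(n_e·A·√(4πDt)) · exp(−(x−vt)²/(4Dt)), with n_e·A the pore (flow) area.
Plume center vt = 0.108 × 19.9 = 2.1492 m, so the well at 2.85 m is 0.7008 m downgradient of the peak.
√(4πDt) = 2.361 m, giving peak height M/(n_e·A·√(4πDt)) = 9.83/(0.23 × 44.0 × 2.361) = 0.4114 kg/m³.
(x−vt)²/(4Dt) = (0.7008)²/(4 × 0.0223 × 19.9) = 0.2767; exp(−0.2767) = 0.7583.
C = 0.4114 × 0.7583 = 0.312 kg/m³.

0.312 kg/m³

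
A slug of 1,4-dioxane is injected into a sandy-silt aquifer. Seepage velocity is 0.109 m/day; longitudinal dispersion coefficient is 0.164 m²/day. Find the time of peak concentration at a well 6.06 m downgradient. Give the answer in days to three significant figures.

For the 1D instantaneous-source solution, setting ∂C/∂t = 0 at fixed x gives v²t² + 2Dt − x² = 0, so t = (√(D² + v²x²) − D)/v².
√(D² + v²x²) = √(0.164² + 0.109² × 6.06²) = 0.6806; v² = 0.011881.
t = (0.6806 − 0.164)/0.011881 = 43.5 days (vs. the pure-advection estimate x/v = 55.6 d).

43.5 days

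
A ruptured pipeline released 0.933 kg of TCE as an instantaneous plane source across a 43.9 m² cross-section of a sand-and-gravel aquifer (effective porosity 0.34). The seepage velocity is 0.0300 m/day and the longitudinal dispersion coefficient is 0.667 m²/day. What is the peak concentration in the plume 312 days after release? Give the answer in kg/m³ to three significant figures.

0.00122 kg/m³

The peak of an instantaneous 1D plume sits at x = vt; there the Gaussian factor is 1 and C_max = M/(n_e·A·√(4πDt)), where n_e·A is the pore area the mass is dissolved in.
√(4πDt) = √(4π × 0.667 × 312) = 51.14 m, so C_max = 0.933/(0.34 × 43.9 × 51.14) = 0.00122 kg/m³.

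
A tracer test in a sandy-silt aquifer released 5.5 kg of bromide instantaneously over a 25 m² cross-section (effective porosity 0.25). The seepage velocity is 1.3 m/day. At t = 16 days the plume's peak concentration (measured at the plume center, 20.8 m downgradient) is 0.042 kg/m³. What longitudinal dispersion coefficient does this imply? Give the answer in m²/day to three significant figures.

At the plume center C_max = M/(n_e·A·√(4πDt)), so D = M²/(4πt·(n_e·A·C_max)²).
n_e·A·C_max = 0.25 × 25 × 0.042 = 0.2625 kg/m.
D = 5.5²/(4π × 16 × 0.2625²) = 2.18 m²/day.

2.18 m²/day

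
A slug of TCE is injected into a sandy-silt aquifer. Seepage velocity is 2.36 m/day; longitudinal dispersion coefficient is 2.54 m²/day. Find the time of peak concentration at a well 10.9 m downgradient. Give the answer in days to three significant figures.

4.19 days

For the 1D instantaneous-source solution, setting ∂C/∂t = 0 at fixed x gives v²t² + 2Dt − x² = 0, so t = (√(D² + v²x²) − D)/v².
√(D² + v²x²) = √(2.54² + 2.36² × 10.9²) = 25.85; v² = 5.5696.
t = (25.85 − 2.54)/5.5696 = 4.19 days (vs. the pure-advection estimate x/v = 4.62 d).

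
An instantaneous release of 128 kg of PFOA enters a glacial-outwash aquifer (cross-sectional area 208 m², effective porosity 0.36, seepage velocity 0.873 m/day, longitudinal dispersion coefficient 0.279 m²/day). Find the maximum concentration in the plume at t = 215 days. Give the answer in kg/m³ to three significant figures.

The peak of an instantaneous 1D plume sits at x = vt; there the Gaussian factor is 1 and C_max = M/(n_e·A·√(4πDt)), where n_e·A is the pore area the mass is dissolved in.
√(4πDt) = √(4π × 0.279 × 215) = 27.46 m, so C_max = 128/(0.36 × 208 × 27.46) = 0.0623 kg/m³.

0.0623 kg/m³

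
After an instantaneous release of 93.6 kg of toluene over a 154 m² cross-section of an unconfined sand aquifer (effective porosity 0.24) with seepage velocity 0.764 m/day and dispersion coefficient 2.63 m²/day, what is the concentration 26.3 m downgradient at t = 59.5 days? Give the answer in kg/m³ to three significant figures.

0.0318 kg/m³

For an instantaneous plane source, C(x,t) = M/(n_e·A·√(4πDt)) · exp(−(x−vt)²/(4Dt)), with n_e·A the pore (flow) area.
Plume center vt = 0.764 × 59.5 = 45.458 m, so the well at 26.3 m is 19.158 m upgradient of the peak.
√(4πDt) = 44.34 m, giving peak height M/(n_e·A·√(4πDt)) = 93.6/(0.24 × 154 × 44.34) = 0.05711 kg/m³.
(x−vt)²/(4Dt) = (-19.158)²/(4 × 2.63 × 59.5) = 0.5864; exp(−0.5864) = 0.5563.
C = 0.05711 × 0.5563 = 0.0318 kg/m³.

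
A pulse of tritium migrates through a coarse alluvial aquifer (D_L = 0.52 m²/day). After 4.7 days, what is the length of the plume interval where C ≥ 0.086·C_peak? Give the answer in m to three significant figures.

The plume is Gaussian with σ = √(2Dt) = √(2 × 0.52 × 4.7) = 2.211 m.
C/C_peak = exp(−Δx²/(2σ²)) = 0.086 ⇒ Δx = σ·√(−2 ln 0.086) = 2.211 × 2.215 = 4.897 m.
Width = 2Δx = 9.79 m.

9.79 m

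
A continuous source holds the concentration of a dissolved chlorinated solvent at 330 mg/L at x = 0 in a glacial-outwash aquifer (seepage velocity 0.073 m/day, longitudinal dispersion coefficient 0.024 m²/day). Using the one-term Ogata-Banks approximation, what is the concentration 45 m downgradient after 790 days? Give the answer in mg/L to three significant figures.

For a continuous step input, C/C₀ ≈ ½·erfc((x−vt)/(2√(Dt))).
vt = 0.073 × 790 = 57.67 m and 2√(Dt) = 2√(0.024 × 790) = 8.709 m.
Argument (x−vt)/(2√(Dt)) = (45 − 57.67)/8.709 = -1.455; ½·erfc(-1.455) = 0.9802.
C = 330 × 0.9802 = 323 mg/L.

323 mg/L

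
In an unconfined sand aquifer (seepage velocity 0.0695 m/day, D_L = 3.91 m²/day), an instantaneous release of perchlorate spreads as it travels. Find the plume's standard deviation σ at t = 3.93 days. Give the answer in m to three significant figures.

5.54 m

Dispersive spreading gives a Gaussian with σ² = 2Dt; advection only shifts the center.
σ = √(2 × 3.91 × 3.93) = 5.54 m.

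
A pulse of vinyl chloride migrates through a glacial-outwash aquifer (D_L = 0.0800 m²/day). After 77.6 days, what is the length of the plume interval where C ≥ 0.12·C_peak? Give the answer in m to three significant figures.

The plume is Gaussian with σ = √(2Dt) = √(2 × 0.0800 × 77.6) = 3.524 m.
C/C_peak = exp(−Δx²/(2σ²)) = 0.12 ⇒ Δx = σ·√(−2 ln 0.12) = 3.524 × 2.059 = 7.256 m.
Width = 2Δx = 14.5 m.

14.5 m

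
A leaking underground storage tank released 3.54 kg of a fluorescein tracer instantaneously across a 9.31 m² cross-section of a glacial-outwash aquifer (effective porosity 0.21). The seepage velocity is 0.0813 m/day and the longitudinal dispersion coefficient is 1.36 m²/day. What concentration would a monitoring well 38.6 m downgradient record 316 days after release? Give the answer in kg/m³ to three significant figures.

0.0224 kg/m³

For an instantaneous plane source, C(x,t) = M/(n_e·A·√(4πDt)) · exp(−(x−vt)²/(4Dt)), with n_e·A the pore (flow) area.
Plume center vt = 0.0813 × 316 = 25.6908 m, so the well at 38.6 m is 12.9092 m downgradient of the peak.
√(4πDt) = 73.49 m, giving peak height M/(n_e·A·√(4πDt)) = 3.54/(0.21 × 9.31 × 73.49) = 0.02464 kg/m³.
(x−vt)²/(4Dt) = (12.9092)²/(4 × 1.36 × 316) = 0.09694; exp(−0.09694) = 0.9076.
C = 0.02464 × 0.9076 = 0.0224 kg/m³.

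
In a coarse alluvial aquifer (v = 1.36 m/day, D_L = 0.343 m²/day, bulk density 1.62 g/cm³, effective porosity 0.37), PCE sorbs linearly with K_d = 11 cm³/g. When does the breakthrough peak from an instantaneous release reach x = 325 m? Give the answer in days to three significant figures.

Retardation factor R = 1 + ρ_b·K_d/n = 1 + 1.62 × 11/0.37 = 49.16.
Sorption retards both mechanisms: v_R = v/R = 0.02766 m/day, D_R = D/R = 0.006977 m²/day.
Peak time from v_R²t² + 2D_R t − x² = 0: t = (√(D_R² + v_R²x²) − D_R)/v_R².
√(D_R² + v_R²x²) = √(0.006977² + 0.02766² × 325²) = 8.990; v_R² = 0.0007651.
t = (8.990 − 0.006977)/0.0007651 = 11700 days.

11700 days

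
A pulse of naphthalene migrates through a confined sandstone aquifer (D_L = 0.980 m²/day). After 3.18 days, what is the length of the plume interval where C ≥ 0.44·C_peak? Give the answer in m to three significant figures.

6.40 m

The plume is Gaussian with σ = √(2Dt) = √(2 × 0.980 × 3.18) = 2.497 m.
C/C_peak = exp(−Δx²/(2σ²)) = 0.44 ⇒ Δx = σ·√(−2 ln 0.44) = 2.497 × 1.281 = 3.199 m.
Width = 2Δx = 6.40 m.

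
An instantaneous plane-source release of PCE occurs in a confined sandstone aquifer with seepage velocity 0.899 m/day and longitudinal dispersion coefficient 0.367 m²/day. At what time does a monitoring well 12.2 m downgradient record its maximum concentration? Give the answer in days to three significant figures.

13.1 days

For the 1D instantaneous-source solution, setting ∂C/∂t = 0 at fixed x gives v²t² + 2Dt − x² = 0, so t = (√(D² + v²x²) − D)/v².
√(D² + v²x²) = √(0.367² + 0.899² × 12.2²) = 10.97; v² = 0.808201.
t = (10.97 − 0.367)/0.808201 = 13.1 days (vs. the pure-advection estimate x/v = 13.6 d).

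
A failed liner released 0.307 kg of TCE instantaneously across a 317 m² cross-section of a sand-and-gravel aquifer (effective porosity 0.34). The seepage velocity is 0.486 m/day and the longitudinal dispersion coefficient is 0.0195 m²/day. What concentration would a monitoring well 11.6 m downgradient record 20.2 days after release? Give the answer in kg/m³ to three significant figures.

For an instantaneous plane source, C(x,t) = M/(n_e·A·√(4πDt)) · exp(−(x−vt)²/(4Dt)), with n_e·A the pore (flow) area.
Plume center vt = 0.486 × 20.2 = 9.8172 m, so the well at 11.6 m is 1.7828 m downgradient of the peak.
√(4πDt) = 2.225 m, giving peak height M/(n_e·A·√(4πDt)) = 0.307/(0.34 × 317 × 2.225) = 0.001280 kg/m³.
(x−vt)²/(4Dt) = (1.7828)²/(4 × 0.0195 × 20.2) = 2.017; exp(−2.017) = 0.1331.
C = 0.001280 × 0.1331 = 0.000170 kg/m³.

0.000170 kg/m³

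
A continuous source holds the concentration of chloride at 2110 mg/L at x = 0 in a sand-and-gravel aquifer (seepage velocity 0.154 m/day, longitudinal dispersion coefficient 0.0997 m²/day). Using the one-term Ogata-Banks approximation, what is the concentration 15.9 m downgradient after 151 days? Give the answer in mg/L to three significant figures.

For a continuous step input, C/C₀ ≈ ½·erfc((x−vt)/(2√(Dt))).
vt = 0.154 × 151 = 23.254 m and 2√(Dt) = 2√(0.0997 × 151) = 7.760 m.
Argument (x−vt)/(2√(Dt)) = (15.9 − 23.254)/7.760 = -0.9477; ½·erfc(-0.9477) = 0.9099.
C = 2110 × 0.9099 = 1920 mg/L.

1920 mg/L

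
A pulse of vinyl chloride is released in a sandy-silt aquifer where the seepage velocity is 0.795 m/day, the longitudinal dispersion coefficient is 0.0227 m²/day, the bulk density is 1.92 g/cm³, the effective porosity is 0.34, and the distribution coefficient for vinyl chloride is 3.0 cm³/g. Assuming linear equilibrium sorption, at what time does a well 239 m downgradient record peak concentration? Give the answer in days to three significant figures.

Retardation factor R = 1 + ρ_b·K_d/n = 1 + 1.92 × 3.0/0.34 = 17.94.
Sorption retards both mechanisms: v_R = v/R = 0.04431 m/day, D_R = D/R = 0.001265 m²/day.
Peak time from v_R²t² + 2D_R t − x² = 0: t = (√(D_R² + v_R²x²) − D_R)/v_R².
√(D_R² + v_R²x²) = √(0.001265² + 0.04431² × 239²) = 10.59; v_R² = 0.001963.
t = (10.59 − 0.001265)/0.001963 = 5390 days.

5390 days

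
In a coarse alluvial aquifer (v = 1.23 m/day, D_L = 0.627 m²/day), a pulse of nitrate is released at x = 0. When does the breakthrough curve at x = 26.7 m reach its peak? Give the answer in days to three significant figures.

For the 1D instantaneous-source solution, setting ∂C/∂t = 0 at fixed x gives v²t² + 2Dt − x² = 0, so t = (√(D² + v²x²) − D)/v².
√(D² + v²x²) = √(0.627² + 1.23² × 26.7²) = 32.85; v² = 1.5129.
t = (32.85 − 0.627)/1.5129 = 21.3 days (vs. the pure-advection estimate x/v = 21.7 d).

21.3 days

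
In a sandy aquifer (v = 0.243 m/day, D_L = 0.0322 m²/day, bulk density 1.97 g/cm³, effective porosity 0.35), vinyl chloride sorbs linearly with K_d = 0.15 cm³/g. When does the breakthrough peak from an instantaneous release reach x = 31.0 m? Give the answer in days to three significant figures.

234 days

Retardation factor R = 1 + ρ_b·K_d/n = 1 + 1.97 × 0.15/0.35 = 1.844.
Sorption retards both mechanisms: v_R = v/R = 0.1318 m/day, D_R = D/R = 0.01746 m²/day.
Peak time from v_R²t² + 2D_R t − x² = 0: t = (√(D_R² + v_R²x²) − D_R)/v_R².
√(D_R² + v_R²x²) = √(0.01746² + 0.1318² × 31.0²) = 4.086; v_R² = 0.01737.
t = (4.086 − 0.01746)/0.01737 = 234 days.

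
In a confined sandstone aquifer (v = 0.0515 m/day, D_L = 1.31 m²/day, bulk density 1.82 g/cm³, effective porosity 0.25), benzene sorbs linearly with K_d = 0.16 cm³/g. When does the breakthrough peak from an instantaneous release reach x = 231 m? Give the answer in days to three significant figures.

8700 days

Retardation factor R = 1 + ρ_b·K_d/n = 1 + 1.82 × 0.16/0.25 = 2.165.
Sorption retards both mechanisms: v_R = v/R = 0.02379 m/day, D_R = D/R = 0.6051 m²/day.
Peak time from v_R²t² + 2D_R t − x² = 0: t = (√(D_R² + v_R²x²) − D_R)/v_R².
√(D_R² + v_R²x²) = √(0.6051² + 0.02379² × 231²) = 5.529; v_R² = 0.0005660.
t = (5.529 − 0.6051)/0.0005660 = 8700 days.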